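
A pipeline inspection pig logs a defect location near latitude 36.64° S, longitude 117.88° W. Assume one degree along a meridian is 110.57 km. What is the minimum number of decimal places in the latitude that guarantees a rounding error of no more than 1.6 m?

One degree of latitude covers 110570 m.
With N decimal places the half-ulp bound is 0.5·10⁻ᴺ°, or 0.5·10⁻ᴺ × 110570 m on the ground.
Setting 55285 × 10⁻ᴺ ≤ 1.6 gives 10ᴺ ≥ 3.455e+04, i.e. N ≥ 4.54.
At 4 places the error can reach 5.53 m, but 5 places keeps it to 0.553 m.

5 decimal places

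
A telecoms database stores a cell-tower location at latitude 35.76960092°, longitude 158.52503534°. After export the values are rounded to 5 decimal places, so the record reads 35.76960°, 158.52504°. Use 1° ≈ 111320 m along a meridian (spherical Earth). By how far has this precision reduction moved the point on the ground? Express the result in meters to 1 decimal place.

0.4 meters

The latitude changed by +0.00000092° and the longitude by -0.00000466°.
North–south shift: 0.00000092 × 111320 = 0.102414 m.
E–W at 35.7696°: -0.00000466° × 111320 × cos 35.7696° = -0.00000466 × 111320 × 0.8114 ≈ -0.420901 m.
Distance: √(0.102414² + 0.420901²) ≈ 0.433182 m.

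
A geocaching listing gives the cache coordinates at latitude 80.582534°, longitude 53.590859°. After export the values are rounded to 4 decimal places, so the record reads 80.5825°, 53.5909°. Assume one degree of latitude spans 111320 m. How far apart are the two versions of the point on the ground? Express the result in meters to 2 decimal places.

Δlat = 80.582534 − 80.5825 = +0.000034°; Δlon = 53.590859 − 53.5909 = -0.000041°.
N–S: 0.000034° × 111320 m/° = 3.78488 m.
East–west at this latitude: -0.000041° × 111320 × cos 80.5825° ≈ -0.000041 × 18215 = -0.746815 m.
Distance: √(3.78488² + 0.746815²) ≈ 3.85786 m.

3.86 meters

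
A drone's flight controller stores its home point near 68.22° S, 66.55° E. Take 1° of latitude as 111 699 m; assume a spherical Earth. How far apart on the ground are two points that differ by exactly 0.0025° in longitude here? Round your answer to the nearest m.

104 m

One degree of longitude here spans 111699 × cos 68.22° = 111699 × 0.3710 ≈ 41445.2 m; 0.0025° of that is 103.613 m.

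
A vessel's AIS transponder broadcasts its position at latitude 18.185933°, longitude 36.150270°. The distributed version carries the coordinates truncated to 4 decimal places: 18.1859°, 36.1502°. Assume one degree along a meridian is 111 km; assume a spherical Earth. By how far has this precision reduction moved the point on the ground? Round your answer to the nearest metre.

8 metres

The latitude changed by +0.000033° and the longitude by +0.000070°.
N–S: 0.000033° × 111000 m/° = 3.663 m.
E–W at 18.1859°: 0.000070° × 111000 × cos 18.1859° = 0.000070 × 111000 × 0.9500 ≈ 7.38188 m.
Combined displacement = (3.663² + 7.38188²)^½ ≈ 8.24074 m.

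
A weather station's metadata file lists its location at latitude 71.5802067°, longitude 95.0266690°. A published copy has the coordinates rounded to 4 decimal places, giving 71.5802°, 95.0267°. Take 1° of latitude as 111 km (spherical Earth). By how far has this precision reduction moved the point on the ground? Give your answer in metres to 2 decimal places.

1.32 metres

The latitude changed by +0.0000067° and the longitude by -0.0000310°.
N–S: 0.0000067° × 111000 m/° = 0.7437 m.
E–W at 71.5802°: -0.0000310° × 111000 × cos 71.5802° = -0.0000310 × 111000 × 0.3160 ≈ -1.08728 m.
Hypotenuse of the two orthogonal shifts: √(0.7437² + 1.08728²) = 1.31729 m.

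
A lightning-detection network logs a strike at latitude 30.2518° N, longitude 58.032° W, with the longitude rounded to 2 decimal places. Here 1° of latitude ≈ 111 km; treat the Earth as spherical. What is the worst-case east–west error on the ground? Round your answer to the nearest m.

Rounding to 2 decimal places leaves the longitude within ±0.005° of the true value.
At latitude 30.2518° a degree of longitude spans 111000 m × cos 30.2518° = 111000 × 0.8638 ≈ 95884 m.
East–west error: 0.005° × 95884 m/° ≈ 479.42 m.

479 m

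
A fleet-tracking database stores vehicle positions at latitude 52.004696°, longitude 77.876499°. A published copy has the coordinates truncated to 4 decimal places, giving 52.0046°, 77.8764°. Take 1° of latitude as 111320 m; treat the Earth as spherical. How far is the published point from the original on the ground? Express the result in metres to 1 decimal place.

The latitude changed by +0.000096° and the longitude by +0.000099°.
North–south shift: 0.000096 × 111320 = 10.6867 m.
East–west at this latitude: 0.000099° × 111320 × cos 52.0046° ≈ 0.000099 × 68528.4 = 6.78431 m.
Distance: √(10.6867² + 6.78431²) ≈ 12.6583 m.

12.7 metres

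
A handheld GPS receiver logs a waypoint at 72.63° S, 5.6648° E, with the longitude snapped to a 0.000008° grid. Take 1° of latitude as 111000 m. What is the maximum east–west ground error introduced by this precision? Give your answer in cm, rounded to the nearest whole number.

With a 0.000008° grid the true value lies within half a step, ±0.000008°/2 = ±4e-06°, of the stored one.
At latitude 72.63° a degree of longitude spans 111000 m × cos 72.63° = 111000 × 0.2985 ≈ 33138.1 m.
So at most 4e-06° × 33138.1 ≈ 0.132552 m east–west.
That is 0.132552 m = 13.255 cm.

13 cm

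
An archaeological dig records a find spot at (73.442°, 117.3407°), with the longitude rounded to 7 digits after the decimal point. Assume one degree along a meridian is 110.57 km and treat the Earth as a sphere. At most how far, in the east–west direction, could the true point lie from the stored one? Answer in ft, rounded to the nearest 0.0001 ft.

Rounding to 7 decimal places leaves the longitude within ±5e-08° of the true value.
Parallels shrink by cos φ, so at 73.442° a degree of longitude is 110570 × 0.2850 ≈ 31510.9 m.
East–west error: 5e-08° × 31510.9 m/° ≈ 0.00157554 m.
In feet: 0.00157554 m ÷ 0.3048 ≈ 0.0051691 ft.

0.0052 ft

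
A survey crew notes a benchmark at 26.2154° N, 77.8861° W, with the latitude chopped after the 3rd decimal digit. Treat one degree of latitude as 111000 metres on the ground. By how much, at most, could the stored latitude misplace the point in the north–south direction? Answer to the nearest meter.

111 meters

Truncating at 3 decimal places can drop up to a full unit in the last place, so the latitude may be off by as much as 0.001°.
Along the meridian that is 0.001° × 111000 m/° = 111 m.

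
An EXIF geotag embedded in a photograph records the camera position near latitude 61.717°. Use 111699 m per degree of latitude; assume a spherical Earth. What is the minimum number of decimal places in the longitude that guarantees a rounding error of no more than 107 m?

3 decimal places

At 61.717° one degree of longitude covers 111699 × cos 61.717° ≈ 111699 × 0.4738 ≈ 52926 m.
Rounding to N decimal places gives at most 0.5 × 10⁻ᴺ degrees of error, i.e. 0.5 × 10⁻ᴺ × 52926 m.
Setting 26463 × 10⁻ᴺ ≤ 107 gives 10ᴺ ≥ 247.3, i.e. N ≥ 2.39.
N = 2 would give 265 m (too coarse); N = 3 gives 26.5 m ≤ 107 m.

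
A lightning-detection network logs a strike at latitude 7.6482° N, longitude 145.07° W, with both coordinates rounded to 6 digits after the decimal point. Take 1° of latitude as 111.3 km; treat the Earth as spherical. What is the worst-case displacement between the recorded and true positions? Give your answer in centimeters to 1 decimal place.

Rounding to 6 decimal places leaves each coordinate within ±5e-07° of the true value.
North–south component: 5e-07° × 111300 = 0.05565 m.
E–W at 7.6482°: 5e-07° × 111300 × cos 7.6482° = 5e-07 × 111300 × 0.9911 ≈ 0.0551549 m.
Worst case both components are at the extreme and orthogonal: √(0.05565² + 0.0551549²) ≈ 0.0783517 m.
That is 0.0783517 m = 7.8352 cm.

7.8 centimeters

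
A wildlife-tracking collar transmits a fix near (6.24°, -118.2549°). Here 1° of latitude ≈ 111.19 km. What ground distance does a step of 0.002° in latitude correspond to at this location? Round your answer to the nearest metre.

0.002° × 111190 m/° = 222.38 m.

222 metres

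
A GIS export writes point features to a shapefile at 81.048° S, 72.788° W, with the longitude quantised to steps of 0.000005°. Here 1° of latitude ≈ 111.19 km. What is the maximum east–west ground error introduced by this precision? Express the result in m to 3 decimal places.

0.043 m

With a 0.000005° grid the true value lies within half a step, ±0.000005°/2 = ±2.5e-06°, of the stored one.
One degree of longitude at 81.048° is 111190 × cos 81.048° ≈ 111190 × 0.1556 = 17301.9 m.
So at most 2.5e-06° × 17301.9 ≈ 0.0432548 m east–west.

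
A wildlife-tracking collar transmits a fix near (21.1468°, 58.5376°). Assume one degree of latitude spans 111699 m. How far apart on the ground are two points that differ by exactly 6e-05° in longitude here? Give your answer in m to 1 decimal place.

6.3 m

At 21.1468° a degree of longitude is 111699 × cos 21.1468° ≈ 104177 m, so 6e-05° corresponds to 6.25063 m.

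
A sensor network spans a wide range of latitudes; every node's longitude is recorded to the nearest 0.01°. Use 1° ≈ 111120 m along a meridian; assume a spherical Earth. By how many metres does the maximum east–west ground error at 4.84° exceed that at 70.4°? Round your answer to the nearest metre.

Rounding to 2 decimal places leaves the longitude within ±0.005° of the true value.
At 4.84°: 0.005° × 111120 × cos 4.84° = 0.005 × 111120 × 0.9964 ≈ 553.62 m.
At 70.4°: 0.005° × 111120 × cos 70.4° = 0.005 × 111120 × 0.3355 ≈ 186.38 m.
Difference: 553.62 − 186.38 = 367.24 m.

367 metres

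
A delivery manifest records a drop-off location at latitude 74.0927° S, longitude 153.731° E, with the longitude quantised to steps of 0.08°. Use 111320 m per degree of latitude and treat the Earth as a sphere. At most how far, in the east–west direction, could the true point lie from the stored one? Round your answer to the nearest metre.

With a 0.08° grid the true value lies within half a step, ±0.08°/2 = ±0.04°, of the stored one.
Parallels shrink by cos φ, so at 74.0927° a degree of longitude is 111320 × 0.2741 ≈ 30510.8 m.
Maximum E–W displacement: 0.04 × 30510.8 = 1220.43 m.

1220 metres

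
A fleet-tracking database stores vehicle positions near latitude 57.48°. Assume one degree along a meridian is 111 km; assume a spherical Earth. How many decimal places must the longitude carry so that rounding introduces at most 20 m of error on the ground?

4 decimal places

At 57.48° one degree of longitude covers 111000 × cos 57.48° ≈ 111000 × 0.5376 ≈ 59672.9 m.
Rounding to N decimal places gives at most 0.5 × 10⁻ᴺ degrees of error, i.e. 0.5 × 10⁻ᴺ × 59672.9 m.
Need 0.5 × 59672.9 × 10⁻ᴺ ≤ 20 → 10⁻ᴺ ≤ 6.703e-04, so N ≥ 3.17.
N = 3 would give 29.8 m (too coarse); N = 4 gives 2.98 m ≤ 20 m.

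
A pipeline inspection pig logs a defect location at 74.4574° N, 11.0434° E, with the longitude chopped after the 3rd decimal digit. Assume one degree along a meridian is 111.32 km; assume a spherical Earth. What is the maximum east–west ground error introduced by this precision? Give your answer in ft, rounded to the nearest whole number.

Truncating at 3 decimal places can drop up to a full unit in the last place, so the longitude may be off by as much as 0.001°.
One degree of longitude at 74.4574° is 111320 × cos 74.4574° ≈ 111320 × 0.2680 = 29828.7 m.
Maximum E–W displacement: 0.001 × 29828.7 = 29.8287 m.
In feet: 29.8287 m ÷ 0.3048 ≈ 97.863 ft.

98 ft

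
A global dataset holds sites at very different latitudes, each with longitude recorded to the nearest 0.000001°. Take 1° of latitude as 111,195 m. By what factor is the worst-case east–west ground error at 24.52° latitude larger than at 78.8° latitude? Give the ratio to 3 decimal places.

4.684

Rounding to 6 decimal places leaves the longitude within ±5e-07° of the true value.
At 24.52°: 5e-07° × 111195 × cos 24.52° = 5e-07 × 111195 × 0.9098 ≈ 0.050584 m.
Error at 78.8° = 5e-07° × 111195 × cos 78.8° ≈ 0.055597 × 0.1942 = 0.010799 m.
The ratio reduces to cos 24.52° / cos 78.8° = 0.9098/0.1942 ≈ 4.6841.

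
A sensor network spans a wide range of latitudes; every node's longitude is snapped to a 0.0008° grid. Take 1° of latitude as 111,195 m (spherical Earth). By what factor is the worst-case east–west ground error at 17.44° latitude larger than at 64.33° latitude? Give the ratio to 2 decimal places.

With a 0.0008° grid the true value lies within half a step, ±0.0008°/2 = ±0.0004°, of the stored one.
At 17.44°: 0.0004° × 111195 × cos 17.44° = 0.0004 × 111195 × 0.9540 ≈ 42.433 m.
Error at 64.33° = 0.0004° × 111195 × cos 64.33° ≈ 44.478 × 0.4332 = 19.267 m.
The ratio reduces to cos 17.44° / cos 64.33° = 0.9540/0.4332 ≈ 2.2024.

2.20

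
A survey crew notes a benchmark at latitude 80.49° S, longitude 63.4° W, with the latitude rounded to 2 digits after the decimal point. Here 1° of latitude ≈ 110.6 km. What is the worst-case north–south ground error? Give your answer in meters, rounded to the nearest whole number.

553 meters

Rounding to 2 decimal places leaves the latitude within ±0.005° of the true value.
Along the meridian that is 0.005° × 110600 m/° = 553 m.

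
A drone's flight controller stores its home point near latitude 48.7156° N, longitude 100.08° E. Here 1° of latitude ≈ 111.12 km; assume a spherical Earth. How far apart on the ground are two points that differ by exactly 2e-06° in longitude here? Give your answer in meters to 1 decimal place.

At 48.7156° a degree of longitude is 111120 × cos 48.7156° ≈ 73316.7 m, so 2e-06° corresponds to 0.146633 m.

0.1 meters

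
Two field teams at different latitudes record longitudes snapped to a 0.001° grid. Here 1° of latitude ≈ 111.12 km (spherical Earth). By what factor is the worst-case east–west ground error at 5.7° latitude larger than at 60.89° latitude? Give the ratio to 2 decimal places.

2.05

With a 0.001° grid the true value lies within half a step, ±0.001°/2 = ±0.0005°, of the stored one.
At 5.7°: 0.0005° × 111120 × cos 5.7° = 0.0005 × 111120 × 0.9951 ≈ 55.285 m.
At 60.89°: 0.0005° × 111120 × cos 60.89° = 0.0005 × 111120 × 0.4865 ≈ 27.029 m.
Ratio: 55.285 / 27.029 = cos 5.7° / cos 60.89° ≈ 2.0454.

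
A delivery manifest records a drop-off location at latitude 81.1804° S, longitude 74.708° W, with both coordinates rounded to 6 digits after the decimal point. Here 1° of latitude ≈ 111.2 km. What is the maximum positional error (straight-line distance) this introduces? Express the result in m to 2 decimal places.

Rounding to 6 decimal places leaves each coordinate within ±5e-07° of the true value.
Latitude error → 5e-07 × 111200 = 0.0556 m along the meridian.
East–west component at 81.1804°: 5e-07° × 111200 × cos 81.1804° ≈ 5e-07 × 17049.6 ≈ 0.00852481 m.
The two errors are perpendicular, so the maximum displacement is √(0.0556² + 0.00852481²) ≈ 0.0562497 m.

0.06 m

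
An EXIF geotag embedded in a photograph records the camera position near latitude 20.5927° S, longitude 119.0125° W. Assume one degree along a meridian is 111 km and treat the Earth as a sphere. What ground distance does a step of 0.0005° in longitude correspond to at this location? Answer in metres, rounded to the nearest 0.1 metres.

52.0 metres

At 20.5927° a degree of longitude is 111000 × cos 20.5927° ≈ 103908 m, so 0.0005° corresponds to 51.9538 m.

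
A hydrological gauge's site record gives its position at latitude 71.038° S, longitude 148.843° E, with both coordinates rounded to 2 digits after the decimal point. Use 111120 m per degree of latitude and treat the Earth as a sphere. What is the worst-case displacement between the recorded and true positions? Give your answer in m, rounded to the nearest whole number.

Rounding to 2 decimal places leaves each coordinate within ±0.005° of the true value.
N–S: 0.005° × 111120 m/° = 555.6 m.
E–W at 71.038°: 0.005° × 111120 × cos 71.038° = 0.005 × 111120 × 0.3249 ≈ 180.537 m.
Worst case both components are at the extreme and orthogonal: √(555.6² + 180.537²) ≈ 584.196 m.

584 m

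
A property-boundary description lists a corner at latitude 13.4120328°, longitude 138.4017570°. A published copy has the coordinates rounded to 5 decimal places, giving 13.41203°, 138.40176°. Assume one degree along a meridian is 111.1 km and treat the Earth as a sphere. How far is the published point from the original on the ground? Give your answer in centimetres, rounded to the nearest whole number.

Δlat = 13.4120328 − 13.41203 = +0.0000028°; Δlon = 138.4017570 − 138.40176 = -0.0000030°.
North–south shift: 0.0000028 × 111100 = 0.31108 m.
East–west at this latitude: -0.0000030° × 111100 × cos 13.412° ≈ -0.0000030 × 108070 = -0.32421 m.
Hypotenuse of the two orthogonal shifts: √(0.31108² + 0.32421²) = 0.449314 m.
That is 0.449314 m = 44.931 cm.

45 centimetres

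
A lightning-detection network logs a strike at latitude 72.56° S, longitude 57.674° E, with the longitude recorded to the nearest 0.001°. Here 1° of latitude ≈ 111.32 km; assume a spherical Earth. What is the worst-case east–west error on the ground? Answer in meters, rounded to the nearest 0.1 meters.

Rounding to 3 decimal places leaves the longitude within ±0.0005° of the true value.
At latitude 72.56° a degree of longitude spans 111320 m × cos 72.56° = 111320 × 0.2997 ≈ 33363.4 m.
Maximum E–W displacement: 0.0005 × 33363.4 = 16.6817 m.

16.7 meters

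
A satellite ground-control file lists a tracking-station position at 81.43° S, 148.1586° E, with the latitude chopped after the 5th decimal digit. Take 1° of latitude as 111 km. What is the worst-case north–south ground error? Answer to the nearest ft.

Truncating at 5 decimal places can drop up to a full unit in the last place, so the latitude may be off by as much as 1e-05°.
North–south distance: 1e-05° × 111000 m/° = 1.11 m.
In feet: 1.11 m ÷ 0.3048 ≈ 3.6417 ft.

4 ft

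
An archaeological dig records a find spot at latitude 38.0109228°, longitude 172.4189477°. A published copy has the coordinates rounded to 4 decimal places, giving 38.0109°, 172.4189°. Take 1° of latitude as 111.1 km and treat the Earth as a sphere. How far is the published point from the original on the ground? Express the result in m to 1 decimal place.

4.9 m

The latitude changed by +0.0000228° and the longitude by +0.0000477°.
North–south shift: 0.0000228 × 111100 = 2.53308 m.
East–west at this latitude: 0.0000477° × 111100 × cos 38.0109° ≈ 0.0000477 × 87535 = 4.17542 m.
Distance: √(2.53308² + 4.17542²) ≈ 4.88371 m.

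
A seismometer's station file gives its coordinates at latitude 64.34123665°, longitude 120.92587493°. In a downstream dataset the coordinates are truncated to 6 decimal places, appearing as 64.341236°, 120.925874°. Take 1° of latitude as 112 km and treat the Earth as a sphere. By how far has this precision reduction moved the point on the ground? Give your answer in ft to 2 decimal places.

The latitude changed by +0.00000065° and the longitude by +0.00000093°.
North–south shift: 0.00000065 × 112000 = 0.0728 m.
East–west at this latitude: 0.00000093° × 112000 × cos 64.3412° ≈ 0.00000093 × 48497.2 = 0.0451024 m.
Hypotenuse of the two orthogonal shifts: √(0.0728² + 0.0451024²) = 0.0856391 m.
In feet: 0.0856391 m ÷ 0.3048 ≈ 0.28097 ft.

0.28 ft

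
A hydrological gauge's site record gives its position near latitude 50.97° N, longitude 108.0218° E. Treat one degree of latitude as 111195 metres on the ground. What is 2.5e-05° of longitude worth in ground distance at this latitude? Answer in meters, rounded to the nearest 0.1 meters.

1.8 meters

At 50.97° a degree of longitude is 111195 × cos 50.97° ≈ 70022.5 m, so 2.5e-05° corresponds to 1.75056 m.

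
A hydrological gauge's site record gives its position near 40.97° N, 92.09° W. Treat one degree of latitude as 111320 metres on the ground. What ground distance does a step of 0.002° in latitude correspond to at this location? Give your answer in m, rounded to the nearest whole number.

0.002° × 111320 m/° = 222.64 m.

223 m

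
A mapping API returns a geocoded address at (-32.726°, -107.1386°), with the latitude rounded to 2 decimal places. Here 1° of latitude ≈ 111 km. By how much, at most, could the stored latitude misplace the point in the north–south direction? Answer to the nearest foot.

1821 feet

Rounding to 2 decimal places leaves the latitude within ±0.005° of the true value.
So the N–S error is at most 0.005 × 111000 = 555 m.
Converting: 555 m × 3.2808 ft/m ≈ 1820.9 ft.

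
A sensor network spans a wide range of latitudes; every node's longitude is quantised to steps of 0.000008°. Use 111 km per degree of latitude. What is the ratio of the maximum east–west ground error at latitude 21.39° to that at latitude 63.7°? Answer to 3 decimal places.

With a 0.000008° grid the true value lies within half a step, ±0.000008°/2 = ±4e-06°, of the stored one.
At 21.39°: 4e-06° × 111000 × cos 21.39° = 4e-06 × 111000 × 0.9311 ≈ 0.41342 m.
At 63.7°: 4e-06° × 111000 × cos 63.7° = 4e-06 × 111000 × 0.4431 ≈ 0.19672 m.
Ratio: 0.41342 / 0.19672 = cos 21.39° / cos 63.7° ≈ 2.1015.

2.102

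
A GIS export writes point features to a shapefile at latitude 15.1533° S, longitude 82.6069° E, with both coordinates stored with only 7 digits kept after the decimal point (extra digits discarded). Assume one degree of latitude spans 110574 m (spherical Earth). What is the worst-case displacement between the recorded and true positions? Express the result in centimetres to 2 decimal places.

1.54 centimetres

Truncating at 7 decimal places can drop up to a full unit in the last place, so each coordinate may be off by as much as 1e-07°.
N–S: 1e-07° × 110574 m/° = 0.0110574 m.
Longitude error → 1e-07 × 110574 × cos 15.1533° = 1e-07 × 110574 × 0.9652 ≈ 0.0106729 m.
Worst case both components are at the extreme and orthogonal: √(0.0110574² + 0.0106729²) ≈ 0.0153681 m.
That is 0.0153681 m = 1.5368 cm.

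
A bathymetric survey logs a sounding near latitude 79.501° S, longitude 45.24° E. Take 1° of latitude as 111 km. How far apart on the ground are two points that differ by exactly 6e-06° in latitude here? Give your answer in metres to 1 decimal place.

0.7 metres

6e-06° × 111000 m/° = 0.666 m.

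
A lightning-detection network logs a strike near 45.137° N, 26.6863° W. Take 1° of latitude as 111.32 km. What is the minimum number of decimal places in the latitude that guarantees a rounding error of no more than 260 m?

3 decimal places

One degree of latitude covers 111320 m.
Rounding to N decimal places gives at most 0.5 × 10⁻ᴺ degrees of error, i.e. 0.5 × 10⁻ᴺ × 111320 m.
Setting 55660 × 10⁻ᴺ ≤ 260 gives 10ᴺ ≥ 214.1, i.e. N ≥ 2.33.
N = 2 would give 557 m (too coarse); N = 3 gives 55.7 m ≤ 260 m.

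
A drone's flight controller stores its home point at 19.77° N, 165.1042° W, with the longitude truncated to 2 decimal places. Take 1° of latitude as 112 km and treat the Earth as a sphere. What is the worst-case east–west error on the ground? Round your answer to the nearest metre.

1054 metres

Truncating at 2 decimal places can drop up to a full unit in the last place, so the longitude may be off by as much as 0.01°.
One degree of longitude at 19.77° is 112000 × cos 19.77° ≈ 112000 × 0.9411 = 105398 m.
Maximum E–W displacement: 0.01 × 105398 = 1053.98 m.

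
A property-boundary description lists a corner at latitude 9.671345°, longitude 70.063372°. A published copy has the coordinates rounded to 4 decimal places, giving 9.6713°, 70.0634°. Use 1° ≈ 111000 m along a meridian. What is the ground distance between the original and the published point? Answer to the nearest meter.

The latitude changed by +0.000045° and the longitude by -0.000028°.
North–south shift: 0.000045 × 111000 = 4.995 m.
E–W at 9.6713°: -0.000028° × 111000 × cos 9.6713° = -0.000028 × 111000 × 0.9858 ≈ -3.06383 m.
Distance: √(4.995² + 3.06383²) ≈ 5.85978 m.

6 meters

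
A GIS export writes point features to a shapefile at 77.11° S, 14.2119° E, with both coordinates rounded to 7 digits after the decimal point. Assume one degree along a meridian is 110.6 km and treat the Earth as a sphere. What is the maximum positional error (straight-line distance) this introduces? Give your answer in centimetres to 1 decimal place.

Rounding to 7 decimal places leaves each coordinate within ±5e-08° of the true value.
North–south component: 5e-08° × 110600 = 0.00553 m.
East–west component at 77.11°: 5e-08° × 110600 × cos 77.11° ≈ 5e-08 × 24672.6 ≈ 0.00123363 m.
Combining orthogonally: (0.00553² + 0.00123363²)^½ ≈ 0.00566593 m.
That is 0.00566593 m = 0.56659 cm.

0.6 centimetres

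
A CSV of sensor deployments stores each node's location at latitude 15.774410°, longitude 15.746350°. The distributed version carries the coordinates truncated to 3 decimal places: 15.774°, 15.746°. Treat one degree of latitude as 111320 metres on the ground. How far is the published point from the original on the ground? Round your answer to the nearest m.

The latitude changed by +0.000410° and the longitude by +0.000350°.
N–S: 0.000410° × 111320 m/° = 45.6412 m.
East–west at this latitude: 0.000350° × 111320 × cos 15.774° ≈ 0.000350 × 107128 = 37.4947 m.
Combined displacement = (45.6412² + 37.4947²)^½ ≈ 59.0675 m.

59 m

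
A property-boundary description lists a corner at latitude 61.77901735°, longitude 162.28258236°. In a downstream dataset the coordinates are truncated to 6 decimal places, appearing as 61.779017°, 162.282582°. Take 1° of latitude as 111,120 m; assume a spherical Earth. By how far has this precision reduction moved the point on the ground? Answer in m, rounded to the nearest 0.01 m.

0.04 m

The latitude changed by +0.00000035° and the longitude by +0.00000036°.
North–south shift: 0.00000035 × 111120 = 0.038892 m.
E–W at 61.779°: 0.00000036° × 111120 × cos 61.779° = 0.00000036 × 111120 × 0.4729 ≈ 0.0189165 m.
Combined displacement = (0.038892² + 0.0189165²)^½ ≈ 0.0432484 m.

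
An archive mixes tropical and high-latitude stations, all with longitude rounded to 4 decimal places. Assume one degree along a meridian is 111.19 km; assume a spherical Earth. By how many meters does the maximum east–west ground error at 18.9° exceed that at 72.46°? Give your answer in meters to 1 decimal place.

Rounding to 4 decimal places leaves the longitude within ±5e-05° of the true value.
At 18.9°: 5e-05° × 111190 × cos 18.9° = 5e-05 × 111190 × 0.9461 ≈ 5.2598 m.
At 72.46°: 5e-05° × 111190 × cos 72.46° = 5e-05 × 111190 × 0.3014 ≈ 1.6755 m.
Difference: 5.2598 − 1.6755 = 3.5843 m.

3.6 meters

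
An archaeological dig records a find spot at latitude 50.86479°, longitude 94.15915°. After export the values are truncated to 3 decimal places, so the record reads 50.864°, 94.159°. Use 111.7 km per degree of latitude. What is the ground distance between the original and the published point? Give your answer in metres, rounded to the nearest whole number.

The latitude changed by +0.00079° and the longitude by +0.00015°.
N–S: 0.00079° × 111700 m/° = 88.243 m.
E–W at 50.864°: 0.00015° × 111700 × cos 50.864° = 0.00015 × 111700 × 0.6312 ≈ 10.5751 m.
Distance: √(88.243² + 10.5751²) ≈ 88.8744 m.

89 metres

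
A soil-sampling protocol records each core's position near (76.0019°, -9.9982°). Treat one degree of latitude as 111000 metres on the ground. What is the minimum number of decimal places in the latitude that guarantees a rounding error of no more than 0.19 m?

One degree of latitude covers 111000 m.
Rounding to N decimal places gives at most 0.5 × 10⁻ᴺ degrees of error, i.e. 0.5 × 10⁻ᴺ × 111000 m.
Need 0.5 × 111000 × 10⁻ᴺ ≤ 0.19 → 10⁻ᴺ ≤ 3.423e-06, so N ≥ 5.47.
N = 5 would give 0.555 m (too coarse); N = 6 gives 0.0555 m ≤ 0.19 m.

6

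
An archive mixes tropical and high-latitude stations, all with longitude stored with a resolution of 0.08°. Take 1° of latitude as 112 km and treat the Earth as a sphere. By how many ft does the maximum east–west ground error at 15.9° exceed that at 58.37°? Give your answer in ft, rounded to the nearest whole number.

With a 0.08° grid the true value lies within half a step, ±0.08°/2 = ±0.04°, of the stored one.
Error at 15.9° = 0.04° × 112000 × cos 15.9° ≈ 4480 × 0.9617 = 4308.6 m.
Error at 58.37° = 0.04° × 112000 × cos 58.37° ≈ 4480 × 0.5244 = 2349.5 m.
Difference: 4308.6 − 2349.5 = 1959.1 m.
In feet: 1959.15 m ÷ 0.3048 ≈ 6427.6 ft.

6428 ft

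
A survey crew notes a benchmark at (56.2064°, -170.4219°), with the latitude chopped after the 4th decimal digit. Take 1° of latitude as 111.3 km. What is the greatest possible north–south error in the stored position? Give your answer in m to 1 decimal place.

11.1 m

Truncating at 4 decimal places can drop up to a full unit in the last place, so the latitude may be off by as much as 0.0001°.
North–south distance: 0.0001° × 111300 m/° = 11.13 m.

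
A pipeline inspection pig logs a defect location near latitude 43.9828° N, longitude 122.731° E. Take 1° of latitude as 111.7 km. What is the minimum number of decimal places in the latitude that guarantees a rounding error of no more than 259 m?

One degree of latitude covers 111700 m.
N decimal places → at most half a unit in the last place, 0.5 × 10⁻ᴺ° = 111700/2 × 10⁻ᴺ m.
Need 0.5 × 111700 × 10⁻ᴺ ≤ 259 → 10⁻ᴺ ≤ 4.637e-03, so N ≥ 2.33.
N = 2 would give 558 m (too coarse); N = 3 gives 55.9 m ≤ 259 m.

3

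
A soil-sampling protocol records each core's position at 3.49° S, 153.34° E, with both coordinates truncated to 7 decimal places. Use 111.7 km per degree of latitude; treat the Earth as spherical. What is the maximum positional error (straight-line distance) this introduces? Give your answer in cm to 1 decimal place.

1.6 cm

Truncating at 7 decimal places can drop up to a full unit in the last place, so each coordinate may be off by as much as 1e-07°.
Latitude error → 1e-07 × 111700 = 0.01117 m along the meridian.
Longitude error → 1e-07 × 111700 × cos 3.49° = 1e-07 × 111700 × 0.9981 ≈ 0.0111493 m.
Combining orthogonally: (0.01117² + 0.0111493²)^½ ≈ 0.0157821 m.
That is 0.0157821 m = 1.5782 cm.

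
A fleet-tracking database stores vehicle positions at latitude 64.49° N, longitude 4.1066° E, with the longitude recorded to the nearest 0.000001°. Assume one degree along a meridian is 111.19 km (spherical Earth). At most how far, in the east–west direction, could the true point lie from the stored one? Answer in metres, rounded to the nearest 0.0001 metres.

Rounding to 6 decimal places leaves the longitude within ±5e-07° of the true value.
One degree of longitude at 64.49° is 111190 × cos 64.49° ≈ 111190 × 0.4307 = 47886 m.
East–west error: 5e-07° × 47886 m/° ≈ 0.023943 m.

0.0239 metres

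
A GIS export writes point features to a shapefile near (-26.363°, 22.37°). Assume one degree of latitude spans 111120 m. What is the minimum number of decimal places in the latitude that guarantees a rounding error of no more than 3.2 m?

5

One degree of latitude covers 111120 m.
Rounding to N decimal places gives at most 0.5 × 10⁻ᴺ degrees of error, i.e. 0.5 × 10⁻ᴺ × 111120 m.
Setting 55560 × 10⁻ᴺ ≤ 3.2 gives 10ᴺ ≥ 1.736e+04, i.e. N ≥ 4.24.
So 5 decimal places suffice (0.556 m); 4 would allow up to 5.56 m.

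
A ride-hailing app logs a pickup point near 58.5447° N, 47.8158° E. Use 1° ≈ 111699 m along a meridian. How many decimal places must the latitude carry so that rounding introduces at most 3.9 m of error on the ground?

One degree of latitude covers 111699 m.
Rounding to N decimal places gives at most 0.5 × 10⁻ᴺ degrees of error, i.e. 0.5 × 10⁻ᴺ × 111699 m.
Need 0.5 × 111699 × 10⁻ᴺ ≤ 3.9 → 10⁻ᴺ ≤ 6.983e-05, so N ≥ 4.16.
N = 4 would give 5.58 m (too coarse); N = 5 gives 0.558 m ≤ 3.9 m.

5 decimal places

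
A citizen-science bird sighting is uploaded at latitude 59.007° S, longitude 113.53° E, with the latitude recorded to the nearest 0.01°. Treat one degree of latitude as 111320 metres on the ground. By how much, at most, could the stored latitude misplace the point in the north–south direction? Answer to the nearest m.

557 m

Rounding to 2 decimal places leaves the latitude within ±0.005° of the true value.
So the N–S error is at most 0.005 × 111320 = 556.6 m.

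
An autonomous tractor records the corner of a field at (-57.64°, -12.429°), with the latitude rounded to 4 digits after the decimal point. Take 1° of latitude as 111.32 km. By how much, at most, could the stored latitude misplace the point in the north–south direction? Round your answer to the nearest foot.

Rounding to 4 decimal places leaves the latitude within ±5e-05° of the true value.
North–south distance: 5e-05° × 111320 m/° = 5.566 m.
In feet: 5.566 m ÷ 0.3048 ≈ 18.261 ft.

18 feet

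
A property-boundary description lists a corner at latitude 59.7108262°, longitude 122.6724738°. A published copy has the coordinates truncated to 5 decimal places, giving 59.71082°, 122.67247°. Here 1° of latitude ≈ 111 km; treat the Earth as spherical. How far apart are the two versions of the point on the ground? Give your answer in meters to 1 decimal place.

0.7 meters

The latitude changed by +0.0000062° and the longitude by +0.0000038°.
N–S: 0.0000062° × 111000 m/° = 0.6882 m.
East–west at this latitude: 0.0000038° × 111000 × cos 59.7108° ≈ 0.0000038 × 55984.5 = 0.212741 m.
Hypotenuse of the two orthogonal shifts: √(0.6882² + 0.212741²) = 0.720332 m.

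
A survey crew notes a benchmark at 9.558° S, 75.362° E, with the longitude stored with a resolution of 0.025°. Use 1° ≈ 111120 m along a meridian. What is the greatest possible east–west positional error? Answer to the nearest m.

With a 0.025° grid the true value lies within half a step, ±0.025°/2 = ±0.0125°, of the stored one.
Parallels shrink by cos φ, so at 9.558° a degree of longitude is 111120 × 0.9861 ≈ 109577 m.
Maximum E–W displacement: 0.0125 × 109577 = 1369.72 m.

1370 m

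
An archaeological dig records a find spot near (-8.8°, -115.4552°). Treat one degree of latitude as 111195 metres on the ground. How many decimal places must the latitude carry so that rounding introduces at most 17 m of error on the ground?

One degree of latitude covers 111195 m.
With N decimal places the half-ulp bound is 0.5·10⁻ᴺ°, or 0.5·10⁻ᴺ × 111195 m on the ground.
Setting 55597.5 × 10⁻ᴺ ≤ 17 gives 10ᴺ ≥ 3270, i.e. N ≥ 3.51.
At 3 places the error can reach 55.6 m, but 4 places keeps it to 5.56 m.

4 decimal places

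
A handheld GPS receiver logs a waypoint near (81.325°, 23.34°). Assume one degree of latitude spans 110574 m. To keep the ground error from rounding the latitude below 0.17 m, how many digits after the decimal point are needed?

One degree of latitude covers 110574 m.
With N decimal places the half-ulp bound is 0.5·10⁻ᴺ°, or 0.5·10⁻ᴺ × 110574 m on the ground.
Need 0.5 × 110574 × 10⁻ᴺ ≤ 0.17 → 10⁻ᴺ ≤ 3.075e-06, so N ≥ 5.51.
So 6 decimal places suffice (0.0553 m); 5 would allow up to 0.553 m.

6 decimal places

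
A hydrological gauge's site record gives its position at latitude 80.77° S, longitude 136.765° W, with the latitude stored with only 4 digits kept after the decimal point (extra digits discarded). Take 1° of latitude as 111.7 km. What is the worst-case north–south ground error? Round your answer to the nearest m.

Truncating at 4 decimal places can drop up to a full unit in the last place, so the latitude may be off by as much as 0.0001°.
So the N–S error is at most 0.0001 × 111700 = 11.17 m.

11 m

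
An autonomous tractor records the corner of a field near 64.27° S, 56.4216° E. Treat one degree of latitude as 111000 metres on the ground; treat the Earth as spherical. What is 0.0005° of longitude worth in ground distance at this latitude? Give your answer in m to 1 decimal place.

24.1 m

At 64.27° a degree of longitude is 111000 × cos 64.27° ≈ 48188.5 m, so 0.0005° corresponds to 24.0943 m.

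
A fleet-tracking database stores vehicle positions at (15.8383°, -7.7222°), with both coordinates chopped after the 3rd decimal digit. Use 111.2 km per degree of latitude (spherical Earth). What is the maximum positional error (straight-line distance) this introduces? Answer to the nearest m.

154 m

Truncating at 3 decimal places can drop up to a full unit in the last place, so each coordinate may be off by as much as 0.001°.
N–S: 0.001° × 111200 m/° = 111.2 m.
Longitude error → 0.001 × 111200 × cos 15.8383° = 0.001 × 111200 × 0.9620 ≈ 106.978 m.
Combining orthogonally: (111.2² + 106.978²)^½ ≈ 154.304 m.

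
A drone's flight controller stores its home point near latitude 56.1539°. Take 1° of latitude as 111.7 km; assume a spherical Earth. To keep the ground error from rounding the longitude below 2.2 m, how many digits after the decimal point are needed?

At 56.1539° one degree of longitude covers 111700 × cos 56.1539° ≈ 111700 × 0.5570 ≈ 62212.9 m.
N decimal places → at most half a unit in the last place, 0.5 × 10⁻ᴺ° = 62212.9/2 × 10⁻ᴺ m.
Need 0.5 × 62212.9 × 10⁻ᴺ ≤ 2.2 → 10⁻ᴺ ≤ 7.072e-05, so N ≥ 4.15.
At 4 places the error can reach 3.11 m, but 5 places keeps it to 0.311 m.

5 decimal places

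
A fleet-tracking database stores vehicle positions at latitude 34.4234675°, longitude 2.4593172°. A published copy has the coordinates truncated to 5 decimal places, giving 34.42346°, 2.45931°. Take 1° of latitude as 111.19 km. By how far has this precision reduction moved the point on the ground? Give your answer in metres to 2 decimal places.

1.06 metres

Δlat = 34.4234675 − 34.42346 = +0.0000075°; Δlon = 2.4593172 − 2.45931 = +0.0000072°.
N–S: 0.0000075° × 111190 m/° = 0.833925 m.
E–W at 34.4235°: 0.0000072° × 111190 × cos 34.4235° = 0.0000072 × 111190 × 0.8249 ≈ 0.660374 m.
Combined displacement = (0.833925² + 0.660374²)^½ ≈ 1.06373 m.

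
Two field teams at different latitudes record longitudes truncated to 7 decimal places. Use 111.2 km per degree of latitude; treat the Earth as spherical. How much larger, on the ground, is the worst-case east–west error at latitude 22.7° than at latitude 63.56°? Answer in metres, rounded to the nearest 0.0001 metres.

Truncating at 7 decimal places can drop up to a full unit in the last place, so the longitude may be off by as much as 1e-07°.
At 22.7°: 1e-07° × 111200 × cos 22.7° = 1e-07 × 111200 × 0.9225 ≈ 0.010259 m.
At 63.56°: 1e-07° × 111200 × cos 63.56° = 1e-07 × 111200 × 0.4453 ≈ 0.0049513 m.
So the lower-latitude error exceeds the higher by 0.010259 − 0.0049513 = 0.0053073 m.

0.0053 metres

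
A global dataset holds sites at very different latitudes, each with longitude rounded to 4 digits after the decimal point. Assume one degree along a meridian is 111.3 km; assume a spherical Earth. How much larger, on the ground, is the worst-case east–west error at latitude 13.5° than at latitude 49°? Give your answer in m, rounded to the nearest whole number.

2 m

Rounding to 4 decimal places leaves the longitude within ±5e-05° of the true value.
Error at 13.5° = 5e-05° × 111300 × cos 13.5° ≈ 5.565 × 0.9724 = 5.4112 m.
At 49°: 5e-05° × 111300 × cos 49° = 5e-05 × 111300 × 0.6561 ≈ 3.651 m.
Difference: 5.4112 − 3.651 = 1.7603 m.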